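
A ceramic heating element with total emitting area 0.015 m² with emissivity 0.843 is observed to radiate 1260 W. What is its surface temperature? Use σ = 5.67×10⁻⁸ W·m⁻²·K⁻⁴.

T ≈ 1150 K

From P = εσAT⁴, T = (P / εσA)^(1/4) = (1260 / (0.843 × 5.67×10⁻⁸ × 0.0150))^(1/4).
T = (1.76×10^12)^(1/4) = 1150 K.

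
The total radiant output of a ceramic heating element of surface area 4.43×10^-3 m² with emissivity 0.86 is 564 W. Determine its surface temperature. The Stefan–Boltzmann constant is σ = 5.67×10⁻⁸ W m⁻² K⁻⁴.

From P = εσAT⁴, T = (P / εσA)^(1/4) = (564 / (0.86 × 5.67×10⁻⁸ × 4.43×10^-3))^(1/4).
T = (2.61×10^12)^(1/4) = 1270 K.

T ≈ 1270 K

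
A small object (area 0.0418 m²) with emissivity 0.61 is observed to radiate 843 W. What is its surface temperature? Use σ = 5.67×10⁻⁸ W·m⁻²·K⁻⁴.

From P = εσAT⁴, T = (P / εσA)^(1/4) = (843 / (0.61 × 5.67×10⁻⁸ × 0.0418))^(1/4).
T = (5.83×10^11)^(1/4) = 874 K.

T ≈ 874 K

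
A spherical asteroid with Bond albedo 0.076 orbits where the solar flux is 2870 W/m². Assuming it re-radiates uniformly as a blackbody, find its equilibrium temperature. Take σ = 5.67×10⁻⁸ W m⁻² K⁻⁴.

Power absorbed = (1−a)S·πR²; power emitted = 4πR²σT⁴. Equating and cancelling πR²:
T = ((1−a)S / 4σ)^(1/4) = (2650 / (4 × 5.67×10⁻⁸))^(1/4) = (1.17×10^10)^(1/4).
T = 329 K.

T ≈ 329 K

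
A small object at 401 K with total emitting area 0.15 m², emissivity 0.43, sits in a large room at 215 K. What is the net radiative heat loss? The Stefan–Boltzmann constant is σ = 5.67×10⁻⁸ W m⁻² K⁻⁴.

Q ≈ 86.7 W

Q = εσA(T⁴ − T_s⁴). T⁴ − T_s⁴ = (401)⁴ − (215)⁴ = 2.59×10^10 − 2.14×10^9 = 2.37×10^10 K⁴.
Q = 0.43 × 5.67×10⁻⁸ × 0.150 × 2.37×10^10 = 86.7 W.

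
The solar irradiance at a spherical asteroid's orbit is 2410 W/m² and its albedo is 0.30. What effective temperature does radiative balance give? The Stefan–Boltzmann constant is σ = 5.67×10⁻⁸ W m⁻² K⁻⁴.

Power absorbed = (1−a)S·πR²; power emitted = 4πR²σT⁴. Equating and cancelling πR²:
T = ((1−a)S / 4σ)^(1/4) = (1690 / (4 × 5.67×10⁻⁸))^(1/4) = (7.44×10^9)^(1/4).
T = 294 K.

T ≈ 294 K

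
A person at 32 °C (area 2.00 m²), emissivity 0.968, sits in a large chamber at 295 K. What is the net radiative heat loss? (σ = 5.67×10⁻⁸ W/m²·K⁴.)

Convert: 32 °C = 305 K.
Q = εσA(T⁴ − T_s⁴). T⁴ − T_s⁴ = (305)⁴ − (295)⁴ = 8.65×10^9 − 7.57×10^9 = 1.08×10^9 K⁴.
Q = 0.968 × 5.67×10⁻⁸ × 2.00 × 1.08×10^9 = 119 W.

Q ≈ 119 W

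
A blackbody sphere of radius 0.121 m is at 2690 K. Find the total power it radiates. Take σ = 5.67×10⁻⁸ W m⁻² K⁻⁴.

P ≈ 5.46×10^5 W

A = 4πr² = 4π × (0.121)² = 0.184 m².
P = σAT⁴ = 5.67×10⁻⁸ × 0.184 × (2690)⁴ = 5.67×10⁻⁸ × 0.184 × 5.24×10^13.
P = 5.46×10^5 W.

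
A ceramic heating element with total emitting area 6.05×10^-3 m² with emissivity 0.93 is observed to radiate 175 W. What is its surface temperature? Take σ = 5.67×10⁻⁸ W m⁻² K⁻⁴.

From P = εσAT⁴, T = (P / εσA)^(1/4) = (175 / (0.93 × 5.67×10⁻⁸ × 6.05×10^-3))^(1/4).
T = (5.49×10^11)^(1/4) = 861 K.

T ≈ 861 K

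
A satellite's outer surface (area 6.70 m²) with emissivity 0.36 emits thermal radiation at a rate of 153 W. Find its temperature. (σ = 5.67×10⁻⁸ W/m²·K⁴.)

T ≈ 183 K

From P = εσAT⁴, T = (P / εσA)^(1/4) = (153 / (0.36 × 5.67×10⁻⁸ × 6.70))^(1/4).
T = (1.12×10^9)^(1/4) = 183 K.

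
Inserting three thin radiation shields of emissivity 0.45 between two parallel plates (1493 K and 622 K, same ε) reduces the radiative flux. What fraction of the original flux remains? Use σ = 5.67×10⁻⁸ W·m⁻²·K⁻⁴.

ratio ≈ 0.250

With N identical shields there are N+1 = 4 gaps in series, each with the same radiative resistance, so the flux falls to 1/(N+1) of its unshielded value.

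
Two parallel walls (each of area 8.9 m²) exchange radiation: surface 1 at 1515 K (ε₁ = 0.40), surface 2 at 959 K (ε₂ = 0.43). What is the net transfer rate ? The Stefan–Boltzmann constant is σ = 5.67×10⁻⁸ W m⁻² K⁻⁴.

For two large parallel gray plates, q = σ(T₁⁴ − T₂⁴) / (1/ε₁ + 1/ε₂ − 1).
1/ε₁ + 1/ε₂ − 1 = 1/0.40 + 1/0.43 − 1 = 3.826.
T₁⁴ − T₂⁴ = 5.27×10^12 − 8.46×10^11 = 4.42×10^12 K⁴.
q = 5.67×10⁻⁸ × 4.42×10^12 / 3.826 = 65500 W/m².
Q = q·A = 65500 × 8.9 = 5.83×10^5 W.

Q ≈ 5.83×10^5 W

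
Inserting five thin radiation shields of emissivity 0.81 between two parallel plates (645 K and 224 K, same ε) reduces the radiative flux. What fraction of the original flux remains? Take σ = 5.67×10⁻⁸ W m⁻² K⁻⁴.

ratio ≈ 0.167

With N identical shields there are N+1 = 6 gaps in series, each with the same radiative resistance, so the flux falls to 1/(N+1) of its unshielded value.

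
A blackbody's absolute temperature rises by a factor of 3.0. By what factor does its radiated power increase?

factor ≈ 81.0

P ∝ T⁴, so the power scales as (3.0)⁴ = 81.0.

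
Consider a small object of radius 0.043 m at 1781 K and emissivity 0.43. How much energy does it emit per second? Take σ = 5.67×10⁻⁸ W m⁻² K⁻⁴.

A = 4πr² = 4π × (0.043)² = 0.0232 m².
Stefan–Boltzmann: P = εσAT⁴ = 0.43 × 5.67×10⁻⁸ × 0.0232 × (1781)⁴ = 0.43 × 5.67×10⁻⁸ × 0.0232 × 1.01×10^13.
P = 5700 W.

P ≈ 5700 W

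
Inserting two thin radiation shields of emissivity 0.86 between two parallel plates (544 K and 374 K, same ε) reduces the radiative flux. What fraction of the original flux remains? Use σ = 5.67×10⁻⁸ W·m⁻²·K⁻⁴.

With N identical shields there are N+1 = 3 gaps in series, each with the same radiative resistance, so the flux falls to 1/(N+1) of its unshielded value.

ratio ≈ 0.333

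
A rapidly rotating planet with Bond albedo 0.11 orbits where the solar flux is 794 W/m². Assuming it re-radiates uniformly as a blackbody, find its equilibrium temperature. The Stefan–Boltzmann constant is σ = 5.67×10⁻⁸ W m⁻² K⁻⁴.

Power absorbed = (1−a)S·πR²; power emitted = 4πR²σT⁴. Equating and cancelling πR²:
T = ((1−a)S / 4σ)^(1/4) = (707 / (4 × 5.67×10⁻⁸))^(1/4) = (3.12×10^9)^(1/4).
T = 236 K.

T ≈ 236 K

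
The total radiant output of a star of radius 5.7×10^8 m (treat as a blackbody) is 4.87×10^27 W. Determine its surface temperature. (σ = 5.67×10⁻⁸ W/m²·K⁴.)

A = 4πr² = 4π × (5.7×10^8)² = 4.08×10^18 m².
From P = σAT⁴, T = (P / σA)^(1/4) = (4.87×10^27 / (5.67×10⁻⁸ × 4.08×10^18))^(1/4).
T = (2.10×10^16)^(1/4) = 12000 K.

T ≈ 12000 K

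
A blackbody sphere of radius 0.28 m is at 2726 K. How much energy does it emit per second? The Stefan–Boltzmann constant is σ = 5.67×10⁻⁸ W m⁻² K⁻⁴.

P ≈ 3.08×10^6 W

A = 4πr² = 4π × (0.28)² = 0.985 m².
P = σAT⁴ = 5.67×10⁻⁸ × 0.985 × (2726)⁴ = 5.67×10⁻⁸ × 0.985 × 5.52×10^13.
P = 3.08×10^6 W.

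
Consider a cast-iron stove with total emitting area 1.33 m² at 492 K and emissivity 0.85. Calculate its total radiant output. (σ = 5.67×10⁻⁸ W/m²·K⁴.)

P ≈ 3760 W

Stefan–Boltzmann: P = εσAT⁴ = 0.85 × 5.67×10⁻⁸ × 1.33 × (492)⁴ = 0.85 × 5.67×10⁻⁸ × 1.33 × 5.86×10^10.
P = 3760 W.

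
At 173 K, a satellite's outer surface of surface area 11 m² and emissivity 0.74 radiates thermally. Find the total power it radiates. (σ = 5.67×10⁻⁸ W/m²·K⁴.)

P ≈ 413 W

P = εσAT⁴ = 0.74 × 5.67×10⁻⁸ × 11.0 × (173)⁴ = 0.74 × 5.67×10⁻⁸ × 11.0 × 8.96×10^8.
P = 413 W.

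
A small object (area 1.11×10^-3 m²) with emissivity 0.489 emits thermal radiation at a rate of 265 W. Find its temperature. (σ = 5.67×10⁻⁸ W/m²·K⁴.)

From P = εσAT⁴, T = (P / εσA)^(1/4) = (265 / (0.489 × 5.67×10⁻⁸ × 1.11×10^-3))^(1/4).
T = (8.61×10^12)^(1/4) = 1710 K.

T ≈ 1710 K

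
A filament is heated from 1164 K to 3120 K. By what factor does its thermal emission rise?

ratio ≈ 51.6

P ∝ T⁴, so the ratio is (3120/1164)⁴ = (2.680)⁴ = 51.6.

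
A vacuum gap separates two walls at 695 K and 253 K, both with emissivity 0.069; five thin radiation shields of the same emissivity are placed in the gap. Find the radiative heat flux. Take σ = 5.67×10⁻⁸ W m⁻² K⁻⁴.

q ≈ 77.4 W/m²

Each of the 6 gaps contributes resistance (2/ε − 1) = 2/0.069 − 1 = 27.99; total = 167.9.
q = σ(T₁⁴ − T₂⁴) / 167.9 = 5.67×10⁻⁸ × 2.29×10^11 / 167.9 = 77.4 W/m².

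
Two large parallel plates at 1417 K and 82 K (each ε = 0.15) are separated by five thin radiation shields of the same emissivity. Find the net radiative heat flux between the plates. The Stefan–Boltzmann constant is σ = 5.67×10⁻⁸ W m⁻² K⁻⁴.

Each of the 6 gaps contributes resistance (2/ε − 1) = 2/0.15 − 1 = 12.33; total = 74.00.
q = σ(T₁⁴ − T₂⁴) / 74.00 = 5.67×10⁻⁸ × 4.03×10^12 / 74.00 = 3090 W/m².

q ≈ 3090 W/m²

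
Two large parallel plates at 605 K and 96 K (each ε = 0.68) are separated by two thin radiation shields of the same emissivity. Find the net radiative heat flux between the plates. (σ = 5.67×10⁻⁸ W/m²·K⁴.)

Each of the 3 gaps contributes resistance (2/ε − 1) = 2/0.68 − 1 = 1.941; total = 5.824.
q = σ(T₁⁴ − T₂⁴) / 5.824 = 5.67×10⁻⁸ × 1.34×10^11 / 5.824 = 1300 W/m².

q ≈ 1300 W/m²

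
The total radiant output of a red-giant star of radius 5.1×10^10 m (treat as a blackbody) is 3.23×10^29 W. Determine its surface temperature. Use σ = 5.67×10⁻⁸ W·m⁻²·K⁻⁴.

T ≈ 3630 K

A = 4πr² = 4π × (5.1×10^10)² = 3.27×10^22 m².
From P = σAT⁴, T = (P / σA)^(1/4) = (3.23×10^29 / (5.67×10⁻⁸ × 3.27×10^22))^(1/4).
T = (1.74×10^14)^(1/4) = 3630 K.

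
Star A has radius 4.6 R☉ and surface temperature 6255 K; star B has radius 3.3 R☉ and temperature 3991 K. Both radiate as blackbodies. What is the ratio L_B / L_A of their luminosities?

L = 4πR²σT⁴ ∝ R²T⁴, so L_B/L_A = (3.3/4.6)² × (3991/6255)⁴ = 0.515 × 0.166 = 0.0853.

L_B/L_A ≈ 0.0853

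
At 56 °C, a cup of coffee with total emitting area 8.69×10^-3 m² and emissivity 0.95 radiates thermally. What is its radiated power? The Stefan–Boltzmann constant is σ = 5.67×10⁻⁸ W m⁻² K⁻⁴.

P ≈ 5.48 W

56 °C = 329 K.
P = εσAT⁴ = 0.95 × 5.67×10⁻⁸ × 8.69×10^-3 × (329)⁴ = 0.95 × 5.67×10⁻⁸ × 8.69×10^-3 × 1.17×10^10.
P = 5.48 W.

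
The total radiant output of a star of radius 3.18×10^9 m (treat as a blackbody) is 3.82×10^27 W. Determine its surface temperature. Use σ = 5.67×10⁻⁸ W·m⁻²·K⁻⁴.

A = 4πr² = 4π × (3.18×10^9)² = 1.27×10^20 m².
From P = σAT⁴, T = (P / σA)^(1/4) = (3.82×10^27 / (5.67×10⁻⁸ × 1.27×10^20))^(1/4).
T = (5.30×10^14)^(1/4) = 4800 K.

T ≈ 4800 K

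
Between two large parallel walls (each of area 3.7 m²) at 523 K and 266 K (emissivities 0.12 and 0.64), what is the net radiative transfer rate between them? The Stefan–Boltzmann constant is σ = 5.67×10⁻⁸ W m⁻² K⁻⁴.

Q ≈ 1650 W

For two large parallel gray plates, q = σ(T₁⁴ − T₂⁴) / (1/ε₁ + 1/ε₂ − 1).
1/ε₁ + 1/ε₂ − 1 = 1/0.12 + 1/0.64 − 1 = 8.896.
T₁⁴ − T₂⁴ = 7.48×10^10 − 5.01×10^9 = 6.98×10^10 K⁴.
q = 5.67×10⁻⁸ × 6.98×10^10 / 8.896 = 445 W/m².
Q = q·A = 445 × 3.7 = 1650 W.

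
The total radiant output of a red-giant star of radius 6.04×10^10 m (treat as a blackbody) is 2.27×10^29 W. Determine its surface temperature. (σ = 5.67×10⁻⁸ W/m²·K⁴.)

A = 4πr² = 4π × (6.04×10^10)² = 4.58×10^22 m².
From P = σAT⁴, T = (P / σA)^(1/4) = (2.27×10^29 / (5.67×10⁻⁸ × 4.58×10^22))^(1/4).
T = (8.73×10^13)^(1/4) = 3060 K.

T ≈ 3060 K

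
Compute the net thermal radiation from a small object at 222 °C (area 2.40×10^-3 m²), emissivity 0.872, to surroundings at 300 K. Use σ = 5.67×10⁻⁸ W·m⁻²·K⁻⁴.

Convert: 222 °C = 495 K.
Q = εσA(T⁴ − T_s⁴). T⁴ − T_s⁴ = (495)⁴ − (300)⁴ = 6.00×10^10 − 8.10×10^9 = 5.19×10^10 K⁴.
Q = 0.872 × 5.67×10⁻⁸ × 2.40×10^-3 × 5.19×10^10 = 6.16 W.

Q ≈ 6.16 W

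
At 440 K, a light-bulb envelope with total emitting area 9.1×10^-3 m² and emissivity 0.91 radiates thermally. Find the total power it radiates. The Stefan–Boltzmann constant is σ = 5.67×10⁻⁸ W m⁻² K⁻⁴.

P ≈ 17.6 W

P = εσAT⁴ = 0.91 × 5.67×10⁻⁸ × 9.10×10^-3 × (440)⁴ = 0.91 × 5.67×10⁻⁸ × 9.10×10^-3 × 3.75×10^10.
P = 17.6 W.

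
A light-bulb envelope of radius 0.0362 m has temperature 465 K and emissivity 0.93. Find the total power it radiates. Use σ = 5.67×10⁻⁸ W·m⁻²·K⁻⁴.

A = 4πr² = 4π × (0.0362)² = 0.0165 m².
Stefan–Boltzmann: P = εσAT⁴ = 0.93 × 5.67×10⁻⁸ × 0.0165 × (465)⁴ = 0.93 × 5.67×10⁻⁸ × 0.0165 × 4.68×10^10.
P = 40.6 W.

P ≈ 40.6 W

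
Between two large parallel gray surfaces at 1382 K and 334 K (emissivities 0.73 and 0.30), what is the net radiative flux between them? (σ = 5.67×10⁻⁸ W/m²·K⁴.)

q ≈ 55700 W/m²

For two large parallel gray plates, q = σ(T₁⁴ − T₂⁴) / (1/ε₁ + 1/ε₂ − 1).
1/ε₁ + 1/ε₂ − 1 = 1/0.73 + 1/0.30 − 1 = 3.703.
T₁⁴ − T₂⁴ = 3.65×10^12 − 1.24×10^10 = 3.64×10^12 K⁴.
q = 5.67×10⁻⁸ × 3.64×10^12 / 3.703 = 55700 W/m².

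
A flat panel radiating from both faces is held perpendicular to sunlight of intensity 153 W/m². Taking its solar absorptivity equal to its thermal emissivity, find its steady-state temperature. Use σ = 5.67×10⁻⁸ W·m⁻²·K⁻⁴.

Absorbed flux αS = emitted flux 2εσT⁴ per unit area; with α = ε this gives T = (S/2σ)^(1/4).
T = (153 / (2 × 5.67×10⁻⁸))^(1/4) = (1.35×10^9)^(1/4).
T = 192 K.

T ≈ 192 K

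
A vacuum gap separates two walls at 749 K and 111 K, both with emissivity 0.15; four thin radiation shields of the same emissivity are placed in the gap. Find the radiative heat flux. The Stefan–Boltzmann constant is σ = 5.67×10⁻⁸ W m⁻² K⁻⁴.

q ≈ 289 W/m²

Each of the 5 gaps contributes resistance (2/ε − 1) = 2/0.15 − 1 = 12.33; total = 61.67.
q = σ(T₁⁴ − T₂⁴) / 61.67 = 5.67×10⁻⁸ × 3.15×10^11 / 61.67 = 289 W/m².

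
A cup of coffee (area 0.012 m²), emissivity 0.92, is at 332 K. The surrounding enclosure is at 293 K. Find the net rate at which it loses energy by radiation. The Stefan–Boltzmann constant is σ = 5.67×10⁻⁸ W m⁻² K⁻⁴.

Q = εσA(T⁴ − T_s⁴). T⁴ − T_s⁴ = (332)⁴ − (293)⁴ = 1.21×10^10 − 7.37×10^9 = 4.78×10^9 K⁴.
Q = 0.92 × 5.67×10⁻⁸ × 0.0120 × 4.78×10^9 = 2.99 W.

Q ≈ 2.99 W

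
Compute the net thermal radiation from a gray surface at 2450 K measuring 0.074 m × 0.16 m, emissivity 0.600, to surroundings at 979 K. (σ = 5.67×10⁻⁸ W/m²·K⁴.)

A = 0.074 × 0.16 = 0.0118 m².
Q = εσA(T⁴ − T_s⁴). T⁴ − T_s⁴ = (2450)⁴ − (979)⁴ = 3.60×10^13 − 9.19×10^11 = 3.51×10^13 K⁴.
Q = 0.600 × 5.67×10⁻⁸ × 0.0118 × 3.51×10^13 = 14100 W.

Q ≈ 14100 W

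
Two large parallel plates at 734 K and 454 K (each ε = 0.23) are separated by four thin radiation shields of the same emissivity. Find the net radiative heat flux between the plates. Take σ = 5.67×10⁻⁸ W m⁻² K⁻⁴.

q ≈ 365 W/m²

Each of the 5 gaps contributes resistance (2/ε − 1) = 2/0.23 − 1 = 7.696; total = 38.48.
q = σ(T₁⁴ − T₂⁴) / 38.48 = 5.67×10⁻⁸ × 2.48×10^11 / 38.48 = 365 W/m².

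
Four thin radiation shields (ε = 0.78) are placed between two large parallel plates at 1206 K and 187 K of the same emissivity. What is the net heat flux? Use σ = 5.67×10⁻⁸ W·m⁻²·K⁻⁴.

Each of the 5 gaps contributes resistance (2/ε − 1) = 2/0.78 − 1 = 1.564; total = 7.821.
q = σ(T₁⁴ − T₂⁴) / 7.821 = 5.67×10⁻⁸ × 2.11×10^12 / 7.821 = 15300 W/m².

q ≈ 15300 W/m²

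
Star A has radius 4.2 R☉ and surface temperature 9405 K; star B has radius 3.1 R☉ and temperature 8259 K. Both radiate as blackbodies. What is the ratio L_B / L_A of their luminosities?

L_B/L_A ≈ 0.324

L = 4πR²σT⁴ ∝ R²T⁴, so L_B/L_A = (3.1/4.2)² × (8259/9405)⁴ = 0.545 × 0.595 = 0.324.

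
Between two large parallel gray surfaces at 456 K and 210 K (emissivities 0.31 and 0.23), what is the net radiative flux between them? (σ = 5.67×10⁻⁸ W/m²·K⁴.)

For two large parallel gray plates, q = σ(T₁⁴ − T₂⁴) / (1/ε₁ + 1/ε₂ − 1).
1/ε₁ + 1/ε₂ − 1 = 1/0.31 + 1/0.23 − 1 = 6.574.
T₁⁴ − T₂⁴ = 4.32×10^10 − 1.94×10^9 = 4.13×10^10 K⁴.
q = 5.67×10⁻⁸ × 4.13×10^10 / 6.574 = 356 W/m².

q ≈ 356 W/m²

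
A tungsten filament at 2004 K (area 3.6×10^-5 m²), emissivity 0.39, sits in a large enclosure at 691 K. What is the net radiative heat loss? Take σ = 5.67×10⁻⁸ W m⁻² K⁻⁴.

Q ≈ 12.7 W

Q = εσA(T⁴ − T_s⁴). T⁴ − T_s⁴ = (2004)⁴ − (691)⁴ = 1.61×10^13 − 2.28×10^11 = 1.59×10^13 K⁴.
Q = 0.39 × 5.67×10⁻⁸ × 3.60×10^-5 × 1.59×10^13 = 12.7 W.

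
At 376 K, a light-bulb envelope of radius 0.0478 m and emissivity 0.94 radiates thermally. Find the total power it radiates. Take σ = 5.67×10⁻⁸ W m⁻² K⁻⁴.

P ≈ 30.6 W

A = 4πr² = 4π × (0.0478)² = 0.0287 m².
Stefan–Boltzmann: P = εσAT⁴ = 0.94 × 5.67×10⁻⁸ × 0.0287 × (376)⁴ = 0.94 × 5.67×10⁻⁸ × 0.0287 × 2.00×10^10.
P = 30.6 W.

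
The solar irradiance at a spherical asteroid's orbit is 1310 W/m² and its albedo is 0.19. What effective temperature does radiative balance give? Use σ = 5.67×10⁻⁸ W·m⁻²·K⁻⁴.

T ≈ 262 K

Power absorbed = (1−a)S·πR²; power emitted = 4πR²σT⁴. Equating and cancelling πR²:
T = ((1−a)S / 4σ)^(1/4) = (1060 / (4 × 5.67×10⁻⁸))^(1/4) = (4.68×10^9)^(1/4).
T = 262 K.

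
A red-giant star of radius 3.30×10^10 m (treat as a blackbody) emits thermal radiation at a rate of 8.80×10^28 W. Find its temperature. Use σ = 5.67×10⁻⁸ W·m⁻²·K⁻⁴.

A = 4πr² = 4π × (3.30×10^10)² = 1.37×10^22 m².
From P = σAT⁴, T = (P / σA)^(1/4) = (8.80×10^28 / (5.67×10⁻⁸ × 1.37×10^22))^(1/4).
T = (1.13×10^14)^(1/4) = 3260 K.

T ≈ 3260 K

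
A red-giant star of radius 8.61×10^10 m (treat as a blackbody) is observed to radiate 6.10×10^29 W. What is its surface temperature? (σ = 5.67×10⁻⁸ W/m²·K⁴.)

A = 4πr² = 4π × (8.61×10^10)² = 9.32×10^22 m².
From P = σAT⁴, T = (P / σA)^(1/4) = (6.10×10^29 / (5.67×10⁻⁸ × 9.32×10^22))^(1/4).
T = (1.15×10^14)^(1/4) = 3280 K.

T ≈ 3280 K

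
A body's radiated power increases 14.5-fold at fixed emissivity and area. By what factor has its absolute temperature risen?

factor ≈ 1.95

P ∝ T⁴ ⇒ T ∝ P^(1/4), so T scales by (14.5)^(1/4) = 1.95.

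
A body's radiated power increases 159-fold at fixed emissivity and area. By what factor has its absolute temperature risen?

factor ≈ 3.55

P ∝ T⁴ ⇒ T ∝ P^(1/4), so T scales by (159)^(1/4) = 3.55.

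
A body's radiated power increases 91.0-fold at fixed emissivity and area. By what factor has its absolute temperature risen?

P ∝ T⁴ ⇒ T ∝ P^(1/4), so T scales by (91.0)^(1/4) = 3.09.

factor ≈ 3.09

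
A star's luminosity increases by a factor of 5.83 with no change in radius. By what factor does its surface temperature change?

factor ≈ 1.55

P ∝ T⁴ ⇒ T ∝ P^(1/4), so T scales by (5.83)^(1/4) = 1.55.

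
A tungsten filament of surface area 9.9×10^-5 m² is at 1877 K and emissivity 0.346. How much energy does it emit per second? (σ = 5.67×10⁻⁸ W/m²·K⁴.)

P ≈ 24.1 W

Stefan–Boltzmann: P = εσAT⁴ = 0.346 × 5.67×10⁻⁸ × 9.90×10^-5 × (1877)⁴ = 0.346 × 5.67×10⁻⁸ × 9.90×10^-5 × 1.24×10^13.
P = 24.1 W.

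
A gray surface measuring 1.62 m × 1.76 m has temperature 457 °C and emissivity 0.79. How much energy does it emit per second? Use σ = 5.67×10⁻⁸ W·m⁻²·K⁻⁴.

A = 1.62 × 1.76 = 2.85 m².
457 °C = 730 K.
Stefan–Boltzmann: P = εσAT⁴ = 0.79 × 5.67×10⁻⁸ × 2.85 × (730)⁴ = 0.79 × 5.67×10⁻⁸ × 2.85 × 2.84×10^11.
P = 36300 W.

P ≈ 36300 W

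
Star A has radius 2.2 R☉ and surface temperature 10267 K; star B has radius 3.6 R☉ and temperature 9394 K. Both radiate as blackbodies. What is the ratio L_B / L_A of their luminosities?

L_B/L_A ≈ 1.88

L = 4πR²σT⁴ ∝ R²T⁴, so L_B/L_A = (3.6/2.2)² × (9394/10267)⁴ = 2.68 × 0.701 = 1.88.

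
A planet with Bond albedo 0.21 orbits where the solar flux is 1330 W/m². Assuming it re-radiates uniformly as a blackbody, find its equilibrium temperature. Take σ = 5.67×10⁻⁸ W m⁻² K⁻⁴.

Power absorbed = (1−a)S·πR²; power emitted = 4πR²σT⁴. Equating and cancelling πR²:
T = ((1−a)S / 4σ)^(1/4) = (1050 / (4 × 5.67×10⁻⁸))^(1/4) = (4.63×10^9)^(1/4).
T = 261 K.

T ≈ 261 K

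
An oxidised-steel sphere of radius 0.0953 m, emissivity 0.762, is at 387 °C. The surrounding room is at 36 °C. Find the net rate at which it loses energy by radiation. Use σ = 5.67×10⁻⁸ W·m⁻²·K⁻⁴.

Q ≈ 891 W

A = 4πr² = 4π × (0.0953)² = 0.114 m².
Convert: 387 °C = 660 K; 36 °C = 309 K.
Q = εσA(T⁴ − T_s⁴). T⁴ − T_s⁴ = (660)⁴ − (309)⁴ = 1.90×10^11 − 9.12×10^9 = 1.81×10^11 K⁴.
Q = 0.762 × 5.67×10⁻⁸ × 0.114 × 1.81×10^11 = 891 W.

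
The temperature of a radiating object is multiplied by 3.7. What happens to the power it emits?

P ∝ T⁴, so the power scales as (3.7)⁴ = 187.

factor ≈ 187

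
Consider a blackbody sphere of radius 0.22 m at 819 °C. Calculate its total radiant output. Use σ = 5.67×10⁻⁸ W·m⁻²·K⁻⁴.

P ≈ 49000 W

A = 4πr² = 4π × (0.22)² = 0.608 m².
819 °C = 1092 K.
P = σAT⁴ = 5.67×10⁻⁸ × 0.608 × (1092)⁴ = 5.67×10⁻⁸ × 0.608 × 1.42×10^12.
P = 49000 W.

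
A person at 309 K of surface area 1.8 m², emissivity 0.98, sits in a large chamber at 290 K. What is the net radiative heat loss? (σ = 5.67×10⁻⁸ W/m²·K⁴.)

Q = εσA(T⁴ − T_s⁴). T⁴ − T_s⁴ = (309)⁴ − (290)⁴ = 9.12×10^9 − 7.07×10^9 = 2.04×10^9 K⁴.
Q = 0.98 × 5.67×10⁻⁸ × 1.80 × 2.04×10^9 = 204 W.

Q ≈ 204 W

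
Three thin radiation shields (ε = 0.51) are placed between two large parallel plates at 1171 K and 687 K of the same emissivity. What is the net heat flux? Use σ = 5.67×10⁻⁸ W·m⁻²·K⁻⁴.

Each of the 4 gaps contributes resistance (2/ε − 1) = 2/0.51 − 1 = 2.922; total = 11.69.
q = σ(T₁⁴ − T₂⁴) / 11.69 = 5.67×10⁻⁸ × 1.66×10^12 / 11.69 = 8040 W/m².

q ≈ 8040 W/m²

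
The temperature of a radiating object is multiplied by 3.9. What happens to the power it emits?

factor ≈ 231

P ∝ T⁴, so the power scales as (3.9)⁴ = 231.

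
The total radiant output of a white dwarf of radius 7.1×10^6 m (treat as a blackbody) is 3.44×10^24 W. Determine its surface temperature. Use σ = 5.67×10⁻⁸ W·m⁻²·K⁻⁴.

A = 4πr² = 4π × (7.1×10^6)² = 6.33×10^14 m².
From P = σAT⁴, T = (P / σA)^(1/4) = (3.44×10^24 / (5.67×10⁻⁸ × 6.33×10^14))^(1/4).
T = (9.58×10^16)^(1/4) = 17600 K.

T ≈ 17600 K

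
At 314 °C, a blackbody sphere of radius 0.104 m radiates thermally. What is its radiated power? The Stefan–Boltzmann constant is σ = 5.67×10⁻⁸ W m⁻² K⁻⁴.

P ≈ 915 W

A = 4πr² = 4π × (0.104)² = 0.136 m².
314 °C = 587 K.
P = σAT⁴ = 5.67×10⁻⁸ × 0.136 × (587)⁴ = 5.67×10⁻⁸ × 0.136 × 1.19×10^11.
P = 915 W.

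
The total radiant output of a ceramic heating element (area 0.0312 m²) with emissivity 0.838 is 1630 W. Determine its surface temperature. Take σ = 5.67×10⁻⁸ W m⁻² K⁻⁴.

From P = εσAT⁴, T = (P / εσA)^(1/4) = (1630 / (0.838 × 5.67×10⁻⁸ × 0.0312))^(1/4).
T = (1.10×10^12)^(1/4) = 1020 K.

T ≈ 1020 K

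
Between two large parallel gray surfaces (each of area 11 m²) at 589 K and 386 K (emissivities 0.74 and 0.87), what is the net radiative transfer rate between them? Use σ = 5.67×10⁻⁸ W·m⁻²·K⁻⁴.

For two large parallel gray plates, q = σ(T₁⁴ − T₂⁴) / (1/ε₁ + 1/ε₂ − 1).
1/ε₁ + 1/ε₂ − 1 = 1/0.74 + 1/0.87 − 1 = 1.501.
T₁⁴ − T₂⁴ = 1.20×10^11 − 2.22×10^10 = 9.82×10^10 K⁴.
q = 5.67×10⁻⁸ × 9.82×10^10 / 1.501 = 3710 W/m².
Q = q·A = 3710 × 11 = 40800 W.

Q ≈ 40800 W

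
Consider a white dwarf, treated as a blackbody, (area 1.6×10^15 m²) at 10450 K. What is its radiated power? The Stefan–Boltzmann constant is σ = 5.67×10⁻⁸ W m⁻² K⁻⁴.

P ≈ 1.08×10^24 W

P = σAT⁴ = 5.67×10⁻⁸ × 1.60×10^15 × (10450)⁴ = 5.67×10⁻⁸ × 1.60×10^15 × 1.19×10^16.
P = 1.08×10^24 W.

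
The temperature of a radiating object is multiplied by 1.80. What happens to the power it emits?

P ∝ T⁴, so the power scales as (1.80)⁴ = 10.5.

factor ≈ 10.5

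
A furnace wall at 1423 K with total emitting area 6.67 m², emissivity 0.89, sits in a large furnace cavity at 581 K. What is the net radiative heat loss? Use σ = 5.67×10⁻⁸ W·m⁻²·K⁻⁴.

Q ≈ 1.34×10^6 W

Q = εσA(T⁴ − T_s⁴). T⁴ − T_s⁴ = (1423)⁴ − (581)⁴ = 4.10×10^12 − 1.14×10^11 = 3.99×10^12 K⁴.
Q = 0.89 × 5.67×10⁻⁸ × 6.67 × 3.99×10^12 = 1.34×10^6 W.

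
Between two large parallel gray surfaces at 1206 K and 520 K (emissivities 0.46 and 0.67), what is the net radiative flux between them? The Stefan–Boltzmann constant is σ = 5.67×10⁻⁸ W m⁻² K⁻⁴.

q ≈ 43400 W/m²

For two large parallel gray plates, q = σ(T₁⁴ − T₂⁴) / (1/ε₁ + 1/ε₂ − 1).
1/ε₁ + 1/ε₂ − 1 = 1/0.46 + 1/0.67 − 1 = 2.666.
T₁⁴ − T₂⁴ = 2.12×10^12 − 7.31×10^10 = 2.04×10^12 K⁴.
q = 5.67×10⁻⁸ × 2.04×10^12 / 2.666 = 43400 W/m².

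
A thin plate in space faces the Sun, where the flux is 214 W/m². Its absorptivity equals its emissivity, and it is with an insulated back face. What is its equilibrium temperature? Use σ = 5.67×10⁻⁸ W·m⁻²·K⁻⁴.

Absorbed flux αS = emitted flux εσT⁴ (one radiating face); with α = ε, T = (S/σ)^(1/4).
T = (214 / 5.67×10⁻⁸)^(1/4) = (3.77×10^9)^(1/4).
T = 248 K.

T ≈ 248 K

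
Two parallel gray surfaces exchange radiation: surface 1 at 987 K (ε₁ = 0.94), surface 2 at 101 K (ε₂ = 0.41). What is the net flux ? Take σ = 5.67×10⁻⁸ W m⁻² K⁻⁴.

q ≈ 21500 W/m²

For two large parallel gray plates, q = σ(T₁⁴ − T₂⁴) / (1/ε₁ + 1/ε₂ − 1).
1/ε₁ + 1/ε₂ − 1 = 1/0.94 + 1/0.41 − 1 = 2.503.
T₁⁴ − T₂⁴ = 9.49×10^11 − 1.04×10^8 = 9.49×10^11 K⁴.
q = 5.67×10⁻⁸ × 9.49×10^11 / 2.503 = 21500 W/m².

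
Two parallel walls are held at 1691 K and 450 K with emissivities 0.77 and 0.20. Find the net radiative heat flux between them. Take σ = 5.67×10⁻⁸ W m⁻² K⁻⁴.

q ≈ 87100 W/m²

For two large parallel gray plates, q = σ(T₁⁴ − T₂⁴) / (1/ε₁ + 1/ε₂ − 1).
1/ε₁ + 1/ε₂ − 1 = 1/0.77 + 1/0.20 − 1 = 5.299.
T₁⁴ − T₂⁴ = 8.18×10^12 − 4.10×10^10 = 8.14×10^12 K⁴.
q = 5.67×10⁻⁸ × 8.14×10^12 / 5.299 = 87100 W/m².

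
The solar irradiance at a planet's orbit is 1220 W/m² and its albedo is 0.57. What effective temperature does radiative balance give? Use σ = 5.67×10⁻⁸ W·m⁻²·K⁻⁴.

Power absorbed = (1−a)S·πR²; power emitted = 4πR²σT⁴. Equating and cancelling πR²:
T = ((1−a)S / 4σ)^(1/4) = (525 / (4 × 5.67×10⁻⁸))^(1/4) = (2.31×10^9)^(1/4).
T = 219 K.

T ≈ 219 K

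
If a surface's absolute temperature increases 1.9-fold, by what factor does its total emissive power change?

P ∝ T⁴, so the power scales as (1.9)⁴ = 13.0.

factor ≈ 13.0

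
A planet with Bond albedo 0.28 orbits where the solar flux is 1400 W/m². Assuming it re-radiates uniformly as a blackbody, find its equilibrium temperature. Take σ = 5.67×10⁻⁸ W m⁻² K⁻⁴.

T ≈ 258 K

Power absorbed = (1−a)S·πR²; power emitted = 4πR²σT⁴. Equating and cancelling πR²:
T = ((1−a)S / 4σ)^(1/4) = (1010 / (4 × 5.67×10⁻⁸))^(1/4) = (4.44×10^9)^(1/4).
T = 258 K.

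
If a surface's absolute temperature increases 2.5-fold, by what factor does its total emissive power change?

P ∝ T⁴, so the power scales as (2.5)⁴ = 39.1.

factor ≈ 39.1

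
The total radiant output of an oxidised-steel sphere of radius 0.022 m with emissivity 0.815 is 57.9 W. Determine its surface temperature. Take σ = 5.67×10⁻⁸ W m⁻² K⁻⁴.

T ≈ 674 K

A = 4πr² = 4π × (0.022)² = 6.08×10^-3 m².
From P = εσAT⁴, T = (P / εσA)^(1/4) = (57.9 / (0.815 × 5.67×10⁻⁸ × 6.08×10^-3))^(1/4).
T = (2.06×10^11)^(1/4) = 674 K.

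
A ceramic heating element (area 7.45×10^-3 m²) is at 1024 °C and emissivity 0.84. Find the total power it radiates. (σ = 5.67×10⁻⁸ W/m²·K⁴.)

1024 °C = 1297 K.
Stefan–Boltzmann: P = εσAT⁴ = 0.84 × 5.67×10⁻⁸ × 7.45×10^-3 × (1297)⁴ = 0.84 × 5.67×10⁻⁸ × 7.45×10^-3 × 2.83×10^12.
P = 1000 W.

P ≈ 1000 W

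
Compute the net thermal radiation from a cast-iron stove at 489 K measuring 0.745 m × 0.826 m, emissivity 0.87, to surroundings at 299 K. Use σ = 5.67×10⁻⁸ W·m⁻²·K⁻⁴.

Q ≈ 1490 W

A = 0.745 × 0.826 = 0.615 m².
Q = εσA(T⁴ − T_s⁴). T⁴ − T_s⁴ = (489)⁴ − (299)⁴ = 5.72×10^10 − 7.99×10^9 = 4.92×10^10 K⁴.
Q = 0.87 × 5.67×10⁻⁸ × 0.615 × 4.92×10^10 = 1490 W.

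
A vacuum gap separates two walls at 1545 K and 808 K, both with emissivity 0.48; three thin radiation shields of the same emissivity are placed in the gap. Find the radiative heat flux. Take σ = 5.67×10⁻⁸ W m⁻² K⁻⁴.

Each of the 4 gaps contributes resistance (2/ε − 1) = 2/0.48 − 1 = 3.167; total = 12.67.
q = σ(T₁⁴ − T₂⁴) / 12.67 = 5.67×10⁻⁸ × 5.27×10^12 / 12.67 = 23600 W/m².

q ≈ 23600 W/m²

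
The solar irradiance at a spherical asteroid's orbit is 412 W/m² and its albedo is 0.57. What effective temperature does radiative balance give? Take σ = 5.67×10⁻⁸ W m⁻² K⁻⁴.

T ≈ 167 K

Power absorbed = (1−a)S·πR²; power emitted = 4πR²σT⁴. Equating and cancelling πR²:
T = ((1−a)S / 4σ)^(1/4) = (177 / (4 × 5.67×10⁻⁸))^(1/4) = (7.81×10^8)^(1/4).
T = 167 K.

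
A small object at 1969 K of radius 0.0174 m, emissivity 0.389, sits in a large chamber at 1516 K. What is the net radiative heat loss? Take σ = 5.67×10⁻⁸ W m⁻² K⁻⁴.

A = 4πr² = 4π × (0.0174)² = 3.80×10^-3 m².
Q = εσA(T⁴ − T_s⁴). T⁴ − T_s⁴ = (1969)⁴ − (1516)⁴ = 1.50×10^13 − 5.28×10^12 = 9.75×10^12 K⁴.
Q = 0.389 × 5.67×10⁻⁸ × 3.80×10^-3 × 9.75×10^12 = 818 W.

Q ≈ 818 W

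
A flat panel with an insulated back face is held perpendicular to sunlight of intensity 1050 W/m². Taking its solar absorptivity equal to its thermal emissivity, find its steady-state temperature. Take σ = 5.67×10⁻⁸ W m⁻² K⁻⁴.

Absorbed flux αS = emitted flux εσT⁴ (one radiating face); with α = ε, T = (S/σ)^(1/4).
T = (1050 / 5.67×10⁻⁸)^(1/4) = (1.85×10^10)^(1/4).
T = 369 K.

T ≈ 369 K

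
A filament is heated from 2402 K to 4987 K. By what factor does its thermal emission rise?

P ∝ T⁴, so the ratio is (4987/2402)⁴ = (2.076)⁴ = 18.6.

ratio ≈ 18.6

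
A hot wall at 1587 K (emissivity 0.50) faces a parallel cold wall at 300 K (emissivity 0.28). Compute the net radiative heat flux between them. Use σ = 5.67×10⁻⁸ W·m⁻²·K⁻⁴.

For two large parallel gray plates, q = σ(T₁⁴ − T₂⁴) / (1/ε₁ + 1/ε₂ − 1).
1/ε₁ + 1/ε₂ − 1 = 1/0.50 + 1/0.28 − 1 = 4.571.
T₁⁴ − T₂⁴ = 6.34×10^12 − 8.10×10^9 = 6.34×10^12 K⁴.
q = 5.67×10⁻⁸ × 6.34×10^12 / 4.571 = 78600 W/m².

q ≈ 78600 W/m²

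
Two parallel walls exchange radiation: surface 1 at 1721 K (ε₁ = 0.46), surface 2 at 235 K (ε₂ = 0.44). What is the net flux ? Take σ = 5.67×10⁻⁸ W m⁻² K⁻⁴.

For two large parallel gray plates, q = σ(T₁⁴ − T₂⁴) / (1/ε₁ + 1/ε₂ − 1).
1/ε₁ + 1/ε₂ − 1 = 1/0.46 + 1/0.44 − 1 = 3.447.
T₁⁴ − T₂⁴ = 8.77×10^12 − 3.05×10^9 = 8.77×10^12 K⁴.
q = 5.67×10⁻⁸ × 8.77×10^12 / 3.447 = 1.44×10^5 W/m².

q ≈ 1.44×10^5 W/m²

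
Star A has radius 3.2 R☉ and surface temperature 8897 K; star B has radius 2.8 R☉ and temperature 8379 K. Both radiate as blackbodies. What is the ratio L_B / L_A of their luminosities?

L = 4πR²σT⁴ ∝ R²T⁴, so L_B/L_A = (2.8/3.2)² × (8379/8897)⁴ = 0.766 × 0.787 = 0.602.

L_B/L_A ≈ 0.602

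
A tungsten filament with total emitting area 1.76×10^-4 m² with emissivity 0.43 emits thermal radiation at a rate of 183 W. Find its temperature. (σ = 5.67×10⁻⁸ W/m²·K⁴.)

From P = εσAT⁴, T = (P / εσA)^(1/4) = (183 / (0.43 × 5.67×10⁻⁸ × 1.76×10^-4))^(1/4).
T = (4.26×10^13)^(1/4) = 2560 K.

T ≈ 2560 K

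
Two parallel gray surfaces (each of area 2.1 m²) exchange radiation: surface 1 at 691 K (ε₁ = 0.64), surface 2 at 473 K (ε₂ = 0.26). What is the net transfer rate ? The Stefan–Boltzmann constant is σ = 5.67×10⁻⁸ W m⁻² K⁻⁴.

For two large parallel gray plates, q = σ(T₁⁴ − T₂⁴) / (1/ε₁ + 1/ε₂ − 1).
1/ε₁ + 1/ε₂ − 1 = 1/0.64 + 1/0.26 − 1 = 4.409.
T₁⁴ − T₂⁴ = 2.28×10^11 − 5.01×10^10 = 1.78×10^11 K⁴.
q = 5.67×10⁻⁸ × 1.78×10^11 / 4.409 = 2290 W/m².
Q = q·A = 2290 × 2.1 = 4810 W.

Q ≈ 4810 W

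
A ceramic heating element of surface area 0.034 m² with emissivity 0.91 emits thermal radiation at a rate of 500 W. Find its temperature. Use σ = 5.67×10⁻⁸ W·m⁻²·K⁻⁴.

From P = εσAT⁴, T = (P / εσA)^(1/4) = (500 / (0.91 × 5.67×10⁻⁸ × 0.0340))^(1/4).
T = (2.85×10^11)^(1/4) = 731 K.

T ≈ 731 K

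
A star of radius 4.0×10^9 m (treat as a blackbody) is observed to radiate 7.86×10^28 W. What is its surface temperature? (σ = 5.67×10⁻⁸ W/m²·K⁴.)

T ≈ 9110 K

A = 4πr² = 4π × (4.0×10^9)² = 2.01×10^20 m².
From P = σAT⁴, T = (P / σA)^(1/4) = (7.86×10^28 / (5.67×10⁻⁸ × 2.01×10^20))^(1/4).
T = (6.89×10^15)^(1/4) = 9110 K.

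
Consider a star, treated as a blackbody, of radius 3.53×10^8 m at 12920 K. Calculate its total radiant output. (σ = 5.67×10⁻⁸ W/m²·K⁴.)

P ≈ 2.47×10^27 W

A = 4πr² = 4π × (3.53×10^8)² = 1.57×10^18 m².
P = σAT⁴ = 5.67×10⁻⁸ × 1.57×10^18 × (12920)⁴ = 5.67×10⁻⁸ × 1.57×10^18 × 2.79×10^16.
P = 2.47×10^27 W.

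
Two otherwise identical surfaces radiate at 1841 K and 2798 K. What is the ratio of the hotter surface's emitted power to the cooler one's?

P ∝ T⁴, so the ratio is (2798/1841)⁴ = (1.520)⁴ = 5.34.

ratio ≈ 5.34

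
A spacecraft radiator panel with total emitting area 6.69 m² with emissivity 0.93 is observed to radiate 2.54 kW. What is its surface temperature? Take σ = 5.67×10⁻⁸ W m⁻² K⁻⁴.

From P = εσAT⁴, T = (P / εσA)^(1/4) = (2540 / (0.93 × 5.67×10⁻⁸ × 6.69))^(1/4).
T = (7.20×10^9)^(1/4) = 291 K.

T ≈ 291 K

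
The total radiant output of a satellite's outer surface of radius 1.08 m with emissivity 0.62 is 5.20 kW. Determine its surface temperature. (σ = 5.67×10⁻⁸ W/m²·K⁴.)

A = 4πr² = 4π × (1.08)² = 14.7 m².
From P = εσAT⁴, T = (P / εσA)^(1/4) = (5200 / (0.62 × 5.67×10⁻⁸ × 14.7))^(1/4).
T = (1.01×10^10)^(1/4) = 317 K.

T ≈ 317 K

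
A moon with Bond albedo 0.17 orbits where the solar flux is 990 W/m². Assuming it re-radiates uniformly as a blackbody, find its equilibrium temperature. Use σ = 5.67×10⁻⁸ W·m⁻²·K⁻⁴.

T ≈ 245 K

Power absorbed = (1−a)S·πR²; power emitted = 4πR²σT⁴. Equating and cancelling πR²:
T = ((1−a)S / 4σ)^(1/4) = (822 / (4 × 5.67×10⁻⁸))^(1/4) = (3.62×10^9)^(1/4).
T = 245 K.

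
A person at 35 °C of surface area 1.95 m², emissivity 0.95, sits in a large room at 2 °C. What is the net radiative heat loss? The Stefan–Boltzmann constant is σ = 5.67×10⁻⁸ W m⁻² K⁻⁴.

Convert: 35 °C = 308 K; 2 °C = 275 K.
Q = εσA(T⁴ − T_s⁴). T⁴ − T_s⁴ = (308)⁴ − (275)⁴ = 9.00×10^9 − 5.72×10^9 = 3.28×10^9 K⁴.
Q = 0.95 × 5.67×10⁻⁸ × 1.95 × 3.28×10^9 = 345 W.

Q ≈ 345 W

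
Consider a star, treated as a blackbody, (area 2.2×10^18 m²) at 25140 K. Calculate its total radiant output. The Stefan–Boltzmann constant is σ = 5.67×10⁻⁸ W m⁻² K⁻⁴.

P ≈ 4.98×10^28 W

P = σAT⁴ = 5.67×10⁻⁸ × 2.20×10^18 × (25140)⁴ = 5.67×10⁻⁸ × 2.20×10^18 × 3.99×10^17.
P = 4.98×10^28 W.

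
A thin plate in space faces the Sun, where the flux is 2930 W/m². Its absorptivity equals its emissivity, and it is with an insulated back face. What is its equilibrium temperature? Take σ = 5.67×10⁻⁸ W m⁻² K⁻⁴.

Absorbed flux αS = emitted flux εσT⁴ (one radiating face); with α = ε, T = (S/σ)^(1/4).
T = (2930 / 5.67×10⁻⁸)^(1/4) = (5.17×10^10)^(1/4).
T = 477 K.

T ≈ 477 K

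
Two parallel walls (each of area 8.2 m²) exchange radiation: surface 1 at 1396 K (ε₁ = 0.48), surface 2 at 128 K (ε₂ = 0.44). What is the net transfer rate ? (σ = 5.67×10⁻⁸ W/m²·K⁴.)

Q ≈ 5.26×10^5 W

For two large parallel gray plates, q = σ(T₁⁴ − T₂⁴) / (1/ε₁ + 1/ε₂ − 1).
1/ε₁ + 1/ε₂ − 1 = 1/0.48 + 1/0.44 − 1 = 3.356.
T₁⁴ − T₂⁴ = 3.80×10^12 − 2.68×10^8 = 3.80×10^12 K⁴.
q = 5.67×10⁻⁸ × 3.80×10^12 / 3.356 = 64200 W/m².
Q = q·A = 64200 × 8.2 = 5.26×10^5 W.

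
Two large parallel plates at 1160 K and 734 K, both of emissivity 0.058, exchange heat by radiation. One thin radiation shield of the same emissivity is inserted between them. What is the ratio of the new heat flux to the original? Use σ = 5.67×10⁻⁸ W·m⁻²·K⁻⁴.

With N identical shields there are N+1 = 2 gaps in series, each with the same radiative resistance, so the flux falls to 1/(N+1) of its unshielded value.

ratio ≈ 0.500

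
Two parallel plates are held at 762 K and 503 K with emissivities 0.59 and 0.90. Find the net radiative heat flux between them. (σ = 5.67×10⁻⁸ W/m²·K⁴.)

For two large parallel gray plates, q = σ(T₁⁴ − T₂⁴) / (1/ε₁ + 1/ε₂ − 1).
1/ε₁ + 1/ε₂ − 1 = 1/0.59 + 1/0.90 − 1 = 1.806.
T₁⁴ − T₂⁴ = 3.37×10^11 − 6.40×10^10 = 2.73×10^11 K⁴.
q = 5.67×10⁻⁸ × 2.73×10^11 / 1.806 = 8580 W/m².

q ≈ 8580 W/m²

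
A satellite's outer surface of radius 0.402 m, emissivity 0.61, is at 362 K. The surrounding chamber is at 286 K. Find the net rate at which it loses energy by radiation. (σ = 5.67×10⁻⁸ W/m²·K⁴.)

Q ≈ 736 W

A = 4πr² = 4π × (0.402)² = 2.03 m².
Q = εσA(T⁴ − T_s⁴). T⁴ − T_s⁴ = (362)⁴ − (286)⁴ = 1.72×10^10 − 6.69×10^9 = 1.05×10^10 K⁴.
Q = 0.61 × 5.67×10⁻⁸ × 2.03 × 1.05×10^10 = 736 W.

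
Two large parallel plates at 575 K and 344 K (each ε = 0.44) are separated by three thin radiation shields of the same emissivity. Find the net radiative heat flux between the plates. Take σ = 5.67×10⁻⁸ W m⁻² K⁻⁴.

Each of the 4 gaps contributes resistance (2/ε − 1) = 2/0.44 − 1 = 3.545; total = 14.18.
q = σ(T₁⁴ − T₂⁴) / 14.18 = 5.67×10⁻⁸ × 9.53×10^10 / 14.18 = 381 W/m².

q ≈ 381 W/m²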